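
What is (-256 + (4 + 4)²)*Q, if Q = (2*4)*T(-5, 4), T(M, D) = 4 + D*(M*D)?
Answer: 116736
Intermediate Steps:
T(M, D) = 4 + M*D² (T(M, D) = 4 + D*(D*M) = 4 + M*D²)
Q = -608 (Q = (2*4)*(4 - 5*4²) = 8*(4 - 5*16) = 8*(4 - 80) = 8*(-76) = -608)
(-256 + (4 + 4)²)*Q = (-256 + (4 + 4)²)*(-608) = (-256 + 8²)*(-608) = (-256 + 64)*(-608) = -192*(-608) = 116736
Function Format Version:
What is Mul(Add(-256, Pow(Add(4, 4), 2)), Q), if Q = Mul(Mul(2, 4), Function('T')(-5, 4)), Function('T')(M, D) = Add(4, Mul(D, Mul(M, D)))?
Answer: 116736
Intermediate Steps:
Function('T')(M, D) = Add(4, Mul(M, Pow(D, 2))) (Function('T')(M, D) = Add(4, Mul(D, Mul(D, M))) = Add(4, Mul(M, Pow(D, 2))))
Q = -608 (Q = Mul(Mul(2, 4), Add(4, Mul(-5, Pow(4, 2)))) = Mul(8, Add(4, Mul(-5, 16))) = Mul(8, Add(4, -80)) = Mul(8, -76) = -608)
Mul(Add(-256, Pow(Add(4, 4), 2)), Q) = Mul(Add(-256, Pow(Add(4, 4), 2)), -608) = Mul(Add(-256, Pow(8, 2)), -608) = Mul(Add(-256, 64), -608) = Mul(-192, -608) = 116736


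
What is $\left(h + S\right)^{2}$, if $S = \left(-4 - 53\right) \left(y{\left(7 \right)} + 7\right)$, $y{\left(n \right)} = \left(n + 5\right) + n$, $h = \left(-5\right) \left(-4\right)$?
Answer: $2137444$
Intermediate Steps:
$h = 20$
$y{\left(n \right)} = 5 + 2 n$ ($y{\left(n \right)} = \left(5 + n\right) + n = 5 + 2 n$)
$S = -1482$ ($S = \left(-4 - 53\right) \left(\left(5 + 2 \cdot 7\right) + 7\right) = - 57 \left(\left(5 + 14\right) + 7\right) = - 57 \left(19 + 7\right) = \left(-57\right) 26 = -1482$)
$\left(h + S\right)^{2} = \left(20 - 1482\right)^{2} = \left(-1462\right)^{2} = 2137444$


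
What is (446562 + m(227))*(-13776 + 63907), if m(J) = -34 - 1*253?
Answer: 22372212025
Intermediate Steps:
m(J) = -287 (m(J) = -34 - 253 = -287)
(446562 + m(227))*(-13776 + 63907) = (446562 - 287)*(-13776 + 63907) = 446275*50131 = 22372212025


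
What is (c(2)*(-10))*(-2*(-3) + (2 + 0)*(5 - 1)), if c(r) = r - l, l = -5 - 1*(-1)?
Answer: -840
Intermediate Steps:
l = -4 (l = -5 + 1 = -4)
c(r) = 4 + r (c(r) = r - 1*(-4) = r + 4 = 4 + r)
(c(2)*(-10))*(-2*(-3) + (2 + 0)*(5 - 1)) = ((4 + 2)*(-10))*(-2*(-3) + (2 + 0)*(5 - 1)) = (6*(-10))*(6 + 2*4) = -60*(6 + 8) = -60*14 = -840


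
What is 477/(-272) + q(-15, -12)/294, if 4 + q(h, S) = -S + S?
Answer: -70663/39984 ≈ -1.7673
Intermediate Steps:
q(h, S) = -4 (q(h, S) = -4 + (-S + S) = -4 + 0 = -4)
477/(-272) + q(-15, -12)/294 = 477/(-272) - 4/294 = 477*(-1/272) - 4*1/294 = -477/272 - 2/147 = -70663/39984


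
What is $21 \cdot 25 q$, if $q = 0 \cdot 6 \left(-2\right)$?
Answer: $0$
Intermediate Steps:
$q = 0$ ($q = 0 \left(-2\right) = 0$)
$21 \cdot 25 q = 21 \cdot 25 \cdot 0 = 525 \cdot 0 = 0$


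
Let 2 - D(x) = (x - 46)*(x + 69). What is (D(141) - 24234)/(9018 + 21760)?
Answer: -22091/15389 ≈ -1.4355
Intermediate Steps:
D(x) = 2 - (-46 + x)*(69 + x) (D(x) = 2 - (x - 46)*(x + 69) = 2 - (-46 + x)*(69 + x))
(D(141) - 24234)/(9018 + 21760) = ((3176 - 1*141**2 - 23*141) - 24234)/(9018 + 21760) = ((3176 - 1*19881 - 3243) - 24234)/30778 = ((3176 - 19881 - 3243) - 24234)*(1/30778) = (-19948 - 24234)*(1/30778) = -44182*1/30778 = -22091/15389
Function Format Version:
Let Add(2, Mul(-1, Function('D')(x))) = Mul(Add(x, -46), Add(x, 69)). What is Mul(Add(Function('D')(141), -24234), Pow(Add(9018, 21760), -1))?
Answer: Rational(-22091, 15389) ≈ -1.4355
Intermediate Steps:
Function('D')(x) = Add(2, Mul(-1, Add(-46, x), Add(69, x))) (Function('D')(x) = Add(2, Mul(-1, Mul(Add(x, -46), Add(x, 69)))) = Add(2, Mul(-1, Mul(Add(-46, x), Add(69, x)))) = Add(2, Mul(-1, Add(-46, x), Add(69, x))))
Mul(Add(Function('D')(141), -24234), Pow(Add(9018, 21760), -1)) = Mul(Add(Add(3176, Mul(-1, Pow(141, 2)), Mul(-23, 141)), -24234), Pow(Add(9018, 21760), -1)) = Mul(Add(Add(3176, Mul(-1, 19881), -3243), -24234), Pow(30778, -1)) = Mul(Add(Add(3176, -19881, -3243), -24234), Rational(1, 30778)) = Mul(Add(-19948, -24234), Rational(1, 30778)) = Mul(-44182, Rational(1, 30778)) = Rational(-22091, 15389)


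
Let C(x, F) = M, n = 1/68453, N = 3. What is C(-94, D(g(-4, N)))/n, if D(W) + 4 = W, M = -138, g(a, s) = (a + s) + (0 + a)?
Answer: -9446514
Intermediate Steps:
g(a, s) = s + 2*a (g(a, s) = (a + s) + a = s + 2*a)
n = 1/68453 ≈ 1.4609e-5
D(W) = -4 + W
C(x, F) = -138
C(-94, D(g(-4, N)))/n = -138/1/68453 = -138*68453 = -9446514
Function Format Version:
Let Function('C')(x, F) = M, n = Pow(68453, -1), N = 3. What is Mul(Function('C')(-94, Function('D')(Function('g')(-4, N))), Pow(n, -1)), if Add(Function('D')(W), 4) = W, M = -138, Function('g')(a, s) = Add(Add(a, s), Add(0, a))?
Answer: -9446514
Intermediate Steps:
Function('g')(a, s) = Add(s, Mul(2, a)) (Function('g')(a, s) = Add(Add(a, s), a) = Add(s, Mul(2, a)))
n = Rational(1, 68453) ≈ 1.4609e-5
Function('D')(W) = Add(-4, W)
Function('C')(x, F) = -138
Mul(Function('C')(-94, Function('D')(Function('g')(-4, N))), Pow(n, -1)) = Mul(-138, Pow(Rational(1, 68453), -1)) = Mul(-138, 68453) = -9446514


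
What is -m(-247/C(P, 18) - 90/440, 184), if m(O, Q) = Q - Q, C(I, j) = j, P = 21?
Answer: 0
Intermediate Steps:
m(O, Q) = 0
-m(-247/C(P, 18) - 90/440, 184) = -1*0 = 0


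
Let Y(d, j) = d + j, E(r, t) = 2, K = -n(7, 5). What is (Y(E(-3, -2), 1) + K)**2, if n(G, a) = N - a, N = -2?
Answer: 100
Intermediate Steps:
n(G, a) = -2 - a
K = 7 (K = -(-2 - 1*5) = -(-2 - 5) = -1*(-7) = 7)
(Y(E(-3, -2), 1) + K)**2 = ((2 + 1) + 7)**2 = (3 + 7)**2 = 10**2 = 100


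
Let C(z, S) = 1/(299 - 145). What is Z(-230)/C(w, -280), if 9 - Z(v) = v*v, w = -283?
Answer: -8145214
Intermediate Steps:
Z(v) = 9 - v² (Z(v) = 9 - v*v = 9 - v²)
C(z, S) = 1/154
Z(-230)/C(w, -280) = (9 - 1*(-230)²)/(1/154) = (9 - 1*52900)*154 = (9 - 52900)*154 = -52891*154 = -8145214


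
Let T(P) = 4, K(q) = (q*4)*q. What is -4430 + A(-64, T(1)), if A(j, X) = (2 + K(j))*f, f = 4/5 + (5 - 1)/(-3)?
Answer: -65846/5 ≈ -13169.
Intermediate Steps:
K(q) = 4*q² (K(q) = (4*q)*q = 4*q²)
f = -8/15 (f = 4*(⅕) + 4*(-⅓) = ⅘ - 4/3 = -8/15 ≈ -0.53333)
A(j, X) = -16/15 - 32*j²/15 (A(j, X) = (2 + 4*j²)*(-8/15) = -16/15 - 32*j²/15)
-4430 + A(-64, T(1)) = -4430 + (-16/15 - 32/15*(-64)²) = -4430 + (-16/15 - 32/15*4096) = -4430 + (-16/15 - 131072/15) = -4430 - 43696/5 = -65846/5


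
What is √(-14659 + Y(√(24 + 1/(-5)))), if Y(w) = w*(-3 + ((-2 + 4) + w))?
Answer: √(-365880 - 5*√595)/5 ≈ 121.0*I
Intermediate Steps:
Y(w) = w*(-1 + w) (Y(w) = w*(-3 + (2 + w)) = w*(-1 + w))
√(-14659 + Y(√(24 + 1/(-5)))) = √(-14659 + √(24 + 1/(-5))*(-1 + √(24 + 1/(-5)))) = √(-14659 + √(24 - ⅕)*(-1 + √(24 - ⅕))) = √(-14659 + √(119/5)*(-1 + √(119/5))) = √(-14659 + (√595/5)*(-1 + √595/5)) = √(-14659 + √595*(-1 + √595/5)/5)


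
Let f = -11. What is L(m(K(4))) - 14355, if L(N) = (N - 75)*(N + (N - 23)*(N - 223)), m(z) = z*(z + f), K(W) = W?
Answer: -1329974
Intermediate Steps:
m(z) = z*(-11 + z) (m(z) = z*(z - 11) = z*(-11 + z))
L(N) = (-75 + N)*(N + (-223 + N)*(-23 + N)) (L(N) = (-75 + N)*(N + (-23 + N)*(-223 + N)) = (-75 + N)*(N + (-223 + N)*(-23 + N)))
L(m(K(4))) - 14355 = (-384675 + (4*(-11 + 4))³ - 320*16*(-11 + 4)² + 23504*(4*(-11 + 4))) - 14355 = (-384675 + (4*(-7))³ - 320*(4*(-7))² + 23504*(4*(-7))) - 14355 = (-384675 + (-28)³ - 320*(-28)² + 23504*(-28)) - 14355 = (-384675 - 21952 - 320*784 - 658112) - 14355 = (-384675 - 21952 - 250880 - 658112) - 14355 = -1315619 - 14355 = -1329974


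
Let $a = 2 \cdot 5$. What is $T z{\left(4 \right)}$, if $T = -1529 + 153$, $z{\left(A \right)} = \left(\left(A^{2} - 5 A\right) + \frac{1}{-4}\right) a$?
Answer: $58480$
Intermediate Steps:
$a = 10$
$z{\left(A \right)} = - \frac{5}{2} - 50 A + 10 A^{2}$ ($z{\left(A \right)} = \left(\left(A^{2} - 5 A\right) + \frac{1}{-4}\right) 10 = \left(\left(A^{2} - 5 A\right) - \frac{1}{4}\right) 10 = \left(- \frac{1}{4} + A^{2} - 5 A\right) 10 = - \frac{5}{2} - 50 A + 10 A^{2}$)
$T = -1376$
$T z{\left(4 \right)} = - 1376 \left(- \frac{5}{2} - 200 + 10 \cdot 4^{2}\right) = - 1376 \left(- \frac{5}{2} - 200 + 10 \cdot 16\right) = - 1376 \left(- \frac{5}{2} - 200 + 160\right) = \left(-1376\right) \left(- \frac{85}{2}\right) = 58480$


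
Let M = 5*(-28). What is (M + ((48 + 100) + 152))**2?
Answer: 25600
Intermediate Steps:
M = -140
(M + ((48 + 100) + 152))**2 = (-140 + ((48 + 100) + 152))**2 = (-140 + (148 + 152))**2 = (-140 + 300)**2 = 160**2 = 25600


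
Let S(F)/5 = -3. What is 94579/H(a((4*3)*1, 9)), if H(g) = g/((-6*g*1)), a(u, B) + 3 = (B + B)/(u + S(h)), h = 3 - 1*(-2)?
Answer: -567474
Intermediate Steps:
h = 5 (h = 3 + 2 = 5)
S(F) = -15 (S(F) = 5*(-3) = -15)
a(u, B) = -3 + 2*B/(-15 + u) (a(u, B) = -3 + (B + B)/(u - 15) = -3 + (2*B)/(-15 + u) = -3 + 2*B/(-15 + u))
H(g) = -⅙ (H(g) = g/((-6*g)) = g*(-1/(6*g)) = -⅙)
94579/H(a((4*3)*1, 9)) = 94579/(-⅙) = 94579*(-6) = -567474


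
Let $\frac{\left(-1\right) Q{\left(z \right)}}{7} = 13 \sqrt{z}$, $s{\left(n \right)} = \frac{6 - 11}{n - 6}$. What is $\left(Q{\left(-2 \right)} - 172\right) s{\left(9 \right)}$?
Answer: $\frac{860}{3} + \frac{455 i \sqrt{2}}{3} \approx 286.67 + 214.49 i$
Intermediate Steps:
$s{\left(n \right)} = - \frac{5}{-6 + n}$
$Q{\left(z \right)} = - 91 \sqrt{z}$ ($Q{\left(z \right)} = - 7 \cdot 13 \sqrt{z} = - 91 \sqrt{z}$)
$\left(Q{\left(-2 \right)} - 172\right) s{\left(9 \right)} = \left(- 91 \sqrt{-2} - 172\right) \left(- \frac{5}{-6 + 9}\right) = \left(- 91 i \sqrt{2} - 172\right) \left(- \frac{5}{3}\right) = \left(- 91 i \sqrt{2} - 172\right) \left(\left(-5\right) \frac{1}{3}\right) = \left(-172 - 91 i \sqrt{2}\right) \left(- \frac{5}{3}\right) = \frac{860}{3} + \frac{455 i \sqrt{2}}{3}$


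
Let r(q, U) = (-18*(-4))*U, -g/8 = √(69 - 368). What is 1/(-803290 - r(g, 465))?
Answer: -1/836770 ≈ -1.1951e-6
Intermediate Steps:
g = -8*I*√299 (g = -8*√(69 - 368) = -8*I*√299 ≈ -138.33*I)
r(q, U) = 72*U
1/(-803290 - r(g, 465)) = 1/(-803290 - 72*465) = 1/(-803290 - 1*33480) = 1/(-803290 - 33480) = 1/(-836770) = -1/836770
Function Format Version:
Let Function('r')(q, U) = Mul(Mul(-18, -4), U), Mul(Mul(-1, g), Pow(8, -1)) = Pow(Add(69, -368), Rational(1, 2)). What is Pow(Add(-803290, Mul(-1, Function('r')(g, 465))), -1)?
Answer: Rational(-1, 836770) ≈ -1.1951e-6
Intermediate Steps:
g = Mul(-8, I, Pow(299, Rational(1, 2))) (g = Mul(-8, Pow(Add(69, -368), Rational(1, 2))) = Mul(-8, Pow(-299, Rational(1, 2))) = Mul(-8, Mul(I, Pow(299, Rational(1, 2)))) = Mul(-8, I, Pow(299, Rational(1, 2))) ≈ Mul(-138.33, I))
Function('r')(q, U) = Mul(72, U)
Pow(Add(-803290, Mul(-1, Function('r')(g, 465))), -1) = Pow(Add(-803290, Mul(-1, Mul(72, 465))), -1) = Pow(Add(-803290, Mul(-1, 33480)), -1) = Pow(Add(-803290, -33480), -1) = Pow(-836770, -1) = Rational(-1, 836770)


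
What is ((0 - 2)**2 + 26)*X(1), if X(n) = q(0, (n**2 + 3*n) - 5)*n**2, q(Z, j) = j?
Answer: -30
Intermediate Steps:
X(n) = n**2*(-5 + n**2 + 3*n) (X(n) = ((n**2 + 3*n) - 5)*n**2 = (-5 + n**2 + 3*n)*n**2 = n**2*(-5 + n**2 + 3*n))
((0 - 2)**2 + 26)*X(1) = ((0 - 2)**2 + 26)*(1**2*(-5 + 1**2 + 3*1)) = ((-2)**2 + 26)*(1*(-5 + 1 + 3)) = (4 + 26)*(1*(-1)) = 30*(-1) = -30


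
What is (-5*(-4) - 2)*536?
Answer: 9648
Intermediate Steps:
(-5*(-4) - 2)*536 = (20 - 2)*536 = 18*536 = 9648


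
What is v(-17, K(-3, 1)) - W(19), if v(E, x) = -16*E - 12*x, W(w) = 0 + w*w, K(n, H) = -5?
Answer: -29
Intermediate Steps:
W(w) = w² (W(w) = 0 + w² = w²)
v(-17, K(-3, 1)) - W(19) = (-16*(-17) - 12*(-5)) - 1*19² = (272 + 60) - 1*361 = 332 - 361 = -29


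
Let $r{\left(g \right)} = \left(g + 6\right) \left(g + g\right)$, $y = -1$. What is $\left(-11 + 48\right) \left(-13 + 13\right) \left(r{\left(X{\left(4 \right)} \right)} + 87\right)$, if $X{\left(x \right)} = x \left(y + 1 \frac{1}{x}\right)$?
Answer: $0$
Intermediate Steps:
$X{\left(x \right)} = x \left(-1 + \frac{1}{x}\right)$ ($X{\left(x \right)} = x \left(-1 + 1 \frac{1}{x}\right) = x \left(-1 + \frac{1}{x}\right)$)
$r{\left(g \right)} = 2 g \left(6 + g\right)$ ($r{\left(g \right)} = \left(6 + g\right) 2 g = 2 g \left(6 + g\right)$)
$\left(-11 + 48\right) \left(-13 + 13\right) \left(r{\left(X{\left(4 \right)} \right)} + 87\right) = \left(-11 + 48\right) \left(-13 + 13\right) \left(2 \left(1 - 4\right) \left(6 + \left(1 - 4\right)\right) + 87\right) = 37 \cdot 0 \left(2 \left(1 - 4\right) \left(6 + \left(1 - 4\right)\right) + 87\right) = 0 \left(2 \left(-3\right) \left(6 - 3\right) + 87\right) = 0 \left(2 \left(-3\right) 3 + 87\right) = 0 \left(-18 + 87\right) = 0 \cdot 69 = 0$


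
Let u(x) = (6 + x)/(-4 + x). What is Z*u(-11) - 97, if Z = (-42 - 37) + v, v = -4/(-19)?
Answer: -2342/19 ≈ -123.26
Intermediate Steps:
v = 4/19 (v = -4*(-1/19) = 4/19 ≈ 0.21053)
Z = -1497/19 (Z = (-42 - 37) + 4/19 = -79 + 4/19 = -1497/19 ≈ -78.789)
u(x) = (6 + x)/(-4 + x)
Z*u(-11) - 97 = -1497*(6 - 11)/(19*(-4 - 11)) - 97 = -1497*(-5)/(19*(-15)) - 97 = -(-499)*(-5)/95 - 97 = -1497/19*⅓ - 97 = -499/19 - 97 = -2342/19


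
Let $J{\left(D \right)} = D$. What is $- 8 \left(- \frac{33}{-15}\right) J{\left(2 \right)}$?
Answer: $- \frac{176}{5} \approx -35.2$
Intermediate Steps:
$- 8 \left(- \frac{33}{-15}\right) J{\left(2 \right)} = - 8 \left(- \frac{33}{-15}\right) 2 = - 8 \left(\left(-33\right) \left(- \frac{1}{15}\right)\right) 2 = \left(-8\right) \frac{11}{5} \cdot 2 = \left(- \frac{88}{5}\right) 2 = - \frac{176}{5}$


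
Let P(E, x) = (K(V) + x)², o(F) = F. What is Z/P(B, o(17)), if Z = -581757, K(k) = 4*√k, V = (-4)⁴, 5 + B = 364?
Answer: -193919/2187 ≈ -88.669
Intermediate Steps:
B = 359 (B = -5 + 364 = 359)
V = 256
P(E, x) = (64 + x)² (P(E, x) = (4*√256 + x)² = (4*16 + x)² = (64 + x)²)
Z/P(B, o(17)) = -581757/(64 + 17)² = -581757/(81²) = -581757/6561 = -581757*1/6561 = -193919/2187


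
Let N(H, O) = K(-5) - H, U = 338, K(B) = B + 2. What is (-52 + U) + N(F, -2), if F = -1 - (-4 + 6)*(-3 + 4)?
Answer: 286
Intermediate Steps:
K(B) = 2 + B
F = -3 (F = -1 - 2 = -3)
N(H, O) = -3 - H (N(H, O) = (2 - 5) - H = -3 - H)
(-52 + U) + N(F, -2) = (-52 + 338) + (-3 - 1*(-3)) = 286 + (-3 + 3) = 286 + 0 = 286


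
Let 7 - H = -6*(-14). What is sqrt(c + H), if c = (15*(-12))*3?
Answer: I*sqrt(617) ≈ 24.839*I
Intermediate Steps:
H = -77 (H = 7 - (-6)*(-14) = 7 - 1*84 = 7 - 84 = -77)
c = -540 (c = -180*3 = -540)
sqrt(c + H) = sqrt(-540 - 77) = sqrt(-617) = I*sqrt(617)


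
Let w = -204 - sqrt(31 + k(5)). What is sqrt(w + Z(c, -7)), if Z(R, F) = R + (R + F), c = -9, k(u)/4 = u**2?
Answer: sqrt(-229 - sqrt(131)) ≈ 15.506*I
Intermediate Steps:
k(u) = 4*u**2
Z(R, F) = F + 2*R (Z(R, F) = R + (F + R) = F + 2*R)
w = -204 - sqrt(131) (w = -204 - sqrt(31 + 4*5**2) = -204 - sqrt(31 + 4*25) = -204 - sqrt(31 + 100) = -204 - sqrt(131) ≈ -215.45)
sqrt(w + Z(c, -7)) = sqrt((-204 - sqrt(131)) + (-7 + 2*(-9))) = sqrt((-204 - sqrt(131)) + (-7 - 18)) = sqrt((-204 - sqrt(131)) - 25) = sqrt(-229 - sqrt(131))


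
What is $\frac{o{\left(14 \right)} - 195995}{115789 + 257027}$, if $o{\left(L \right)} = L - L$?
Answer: $- \frac{195995}{372816} \approx -0.52571$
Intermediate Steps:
$o{\left(L \right)} = 0$
$\frac{o{\left(14 \right)} - 195995}{115789 + 257027} = \frac{0 - 195995}{115789 + 257027} = \frac{0 + \left(-251119 + 55124\right)}{372816} = \left(0 - 195995\right) \frac{1}{372816} = \left(-195995\right) \frac{1}{372816} = - \frac{195995}{372816}$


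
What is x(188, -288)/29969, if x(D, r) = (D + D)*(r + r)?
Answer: -216576/29969 ≈ -7.2267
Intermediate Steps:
x(D, r) = 4*D*r (x(D, r) = (2*D)*(2*r) = 4*D*r)
x(188, -288)/29969 = (4*188*(-288))/29969 = -216576*1/29969 = -216576/29969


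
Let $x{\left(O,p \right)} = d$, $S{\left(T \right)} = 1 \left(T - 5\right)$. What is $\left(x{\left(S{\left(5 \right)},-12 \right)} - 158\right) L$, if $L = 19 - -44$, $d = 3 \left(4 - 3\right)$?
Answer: $-9765$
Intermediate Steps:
$S{\left(T \right)} = -5 + T$ ($S{\left(T \right)} = 1 \left(-5 + T\right) = -5 + T$)
$d = 3$ ($d = 3 \cdot 1 = 3$)
$x{\left(O,p \right)} = 3$
$L = 63$ ($L = 19 + 44 = 63$)
$\left(x{\left(S{\left(5 \right)},-12 \right)} - 158\right) L = \left(3 - 158\right) 63 = \left(-155\right) 63 = -9765$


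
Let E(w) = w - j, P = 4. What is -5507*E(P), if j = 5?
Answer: 5507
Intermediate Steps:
E(w) = -5 + w (E(w) = w - 1*5 = w - 5 = -5 + w)
-5507*E(P) = -5507*(-5 + 4) = -5507*(-1) = 5507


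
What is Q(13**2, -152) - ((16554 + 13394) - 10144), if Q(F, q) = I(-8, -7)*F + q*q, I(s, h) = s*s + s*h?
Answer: 23580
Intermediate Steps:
I(s, h) = s**2 + h*s
Q(F, q) = q**2 + 120*F (Q(F, q) = (-8*(-7 - 8))*F + q*q = (-8*(-15))*F + q**2 = 120*F + q**2 = q**2 + 120*F)
Q(13**2, -152) - ((16554 + 13394) - 10144) = ((-152)**2 + 120*13**2) - ((16554 + 13394) - 10144) = (23104 + 120*169) - (29948 - 10144) = (23104 + 20280) - 1*19804 = 43384 - 19804 = 23580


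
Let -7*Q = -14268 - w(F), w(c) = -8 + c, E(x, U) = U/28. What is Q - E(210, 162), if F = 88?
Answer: 28615/14 ≈ 2043.9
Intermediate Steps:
E(x, U) = U/28 (E(x, U) = U*(1/28) = U/28)
Q = 14348/7 (Q = -(-14268 - (-8 + 88))/7 = -(-14268 - 1*80)/7 = -(-14268 - 80)/7 = -⅐*(-14348) = 14348/7 ≈ 2049.7)
Q - E(210, 162) = 14348/7 - 162/28 = 14348/7 - 1*81/14 = 14348/7 - 81/14 = 28615/14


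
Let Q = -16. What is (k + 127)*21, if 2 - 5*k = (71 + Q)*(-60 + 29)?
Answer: 49182/5 ≈ 9836.4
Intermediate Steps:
k = 1707/5 (k = ⅖ - (71 - 16)*(-60 + 29)/5 = ⅖ - 11*(-31) = ⅖ - ⅕*(-1705) = ⅖ + 341 = 1707/5 ≈ 341.40)
(k + 127)*21 = (1707/5 + 127)*21 = (2342/5)*21 = 49182/5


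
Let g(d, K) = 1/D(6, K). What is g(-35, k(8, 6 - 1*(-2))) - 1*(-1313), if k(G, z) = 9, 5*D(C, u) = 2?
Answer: 2631/2 ≈ 1315.5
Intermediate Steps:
D(C, u) = 2/5 (D(C, u) = (1/5)*2 = 2/5)
g(d, K) = 5/2 (g(d, K) = 1/(2/5) = 5/2)
g(-35, k(8, 6 - 1*(-2))) - 1*(-1313) = 5/2 - 1*(-1313) = 5/2 + 1313 = 2631/2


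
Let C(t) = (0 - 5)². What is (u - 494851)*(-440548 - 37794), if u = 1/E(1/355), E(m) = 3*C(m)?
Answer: 17753100799808/75 ≈ 2.3671e+11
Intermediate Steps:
C(t) = 25 (C(t) = (-5)² = 25)
E(m) = 75 (E(m) = 3*25 = 75)
u = 1/75 ≈ 0.013333
(u - 494851)*(-440548 - 37794) = (1/75 - 494851)*(-440548 - 37794) = -37113824/75*(-478342) = 17753100799808/75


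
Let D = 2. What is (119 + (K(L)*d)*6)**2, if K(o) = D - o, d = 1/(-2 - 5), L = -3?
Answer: 644809/49 ≈ 13159.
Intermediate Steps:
d = -1/7 (d = 1/(-7) = -1/7 ≈ -0.14286)
K(o) = 2 - o
(119 + (K(L)*d)*6)**2 = (119 + ((2 - 1*(-3))*(-1/7))*6)**2 = (119 + ((2 + 3)*(-1/7))*6)**2 = (119 + (5*(-1/7))*6)**2 = (119 - 5/7*6)**2 = (119 - 30/7)**2 = (803/7)**2 = 644809/49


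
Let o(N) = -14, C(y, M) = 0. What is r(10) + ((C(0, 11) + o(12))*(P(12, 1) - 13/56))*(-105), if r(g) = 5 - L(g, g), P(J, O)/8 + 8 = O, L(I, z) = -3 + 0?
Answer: -330613/4 ≈ -82653.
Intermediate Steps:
L(I, z) = -3
P(J, O) = -64 + 8*O
r(g) = 8 (r(g) = 5 - 1*(-3) = 5 + 3 = 8)
r(10) + ((C(0, 11) + o(12))*(P(12, 1) - 13/56))*(-105) = 8 + ((0 - 14)*((-64 + 8*1) - 13/56))*(-105) = 8 - 14*((-64 + 8) - 13*1/56)*(-105) = 8 - 14*(-56 - 13/56)*(-105) = 8 - 14*(-3149/56)*(-105) = 8 + (3149/4)*(-105) = 8 - 330645/4 = -330613/4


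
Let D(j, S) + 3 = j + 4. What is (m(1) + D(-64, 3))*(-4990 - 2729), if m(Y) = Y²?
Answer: 478578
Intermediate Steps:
D(j, S) = 1 + j (D(j, S) = -3 + (j + 4) = -3 + (4 + j) = 1 + j)
(m(1) + D(-64, 3))*(-4990 - 2729) = (1² + (1 - 64))*(-4990 - 2729) = (1 - 63)*(-7719) = -62*(-7719) = 478578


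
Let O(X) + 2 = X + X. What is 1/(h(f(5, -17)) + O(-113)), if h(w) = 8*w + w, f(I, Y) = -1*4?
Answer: -1/264 ≈ -0.0037879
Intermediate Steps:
f(I, Y) = -4
O(X) = -2 + 2*X (O(X) = -2 + (X + X) = -2 + 2*X)
h(w) = 9*w
1/(h(f(5, -17)) + O(-113)) = 1/(9*(-4) + (-2 + 2*(-113))) = 1/(-36 + (-2 - 226)) = 1/(-36 - 228) = 1/(-264) = -1/264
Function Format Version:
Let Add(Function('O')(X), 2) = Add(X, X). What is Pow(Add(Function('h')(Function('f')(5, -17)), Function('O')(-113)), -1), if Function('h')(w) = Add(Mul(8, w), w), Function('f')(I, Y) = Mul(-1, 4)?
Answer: Rational(-1, 264) ≈ -0.0037879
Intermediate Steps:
Function('f')(I, Y) = -4
Function('O')(X) = Add(-2, Mul(2, X)) (Function('O')(X) = Add(-2, Add(X, X)) = Add(-2, Mul(2, X)))
Function('h')(w) = Mul(9, w)
Pow(Add(Function('h')(Function('f')(5, -17)), Function('O')(-113)), -1) = Pow(Add(Mul(9, -4), Add(-2, Mul(2, -113))), -1) = Pow(Add(-36, Add(-2, -226)), -1) = Pow(Add(-36, -228), -1) = Pow(-264, -1) = Rational(-1, 264)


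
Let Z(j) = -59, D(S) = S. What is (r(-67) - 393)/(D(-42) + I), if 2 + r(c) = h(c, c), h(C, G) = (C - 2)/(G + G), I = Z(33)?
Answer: 52861/13534 ≈ 3.9058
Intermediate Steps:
I = -59
h(C, G) = (-2 + C)/(2*G) (h(C, G) = (-2 + C)/((2*G)) = (-2 + C)*(1/(2*G)) = (-2 + C)/(2*G))
r(c) = -2 + (-2 + c)/(2*c)
(r(-67) - 393)/(D(-42) + I) = ((-3/2 - 1/(-67)) - 393)/(-42 - 59) = ((-3/2 - 1*(-1/67)) - 393)/(-101) = ((-3/2 + 1/67) - 393)*(-1/101) = (-199/134 - 393)*(-1/101) = -52861/134*(-1/101) = 52861/13534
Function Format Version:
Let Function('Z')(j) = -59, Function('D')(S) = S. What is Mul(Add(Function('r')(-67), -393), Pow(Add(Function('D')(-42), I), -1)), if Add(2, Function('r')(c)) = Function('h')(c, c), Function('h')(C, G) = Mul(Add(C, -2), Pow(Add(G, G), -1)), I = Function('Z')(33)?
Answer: Rational(52861, 13534) ≈ 3.9058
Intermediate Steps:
I = -59
Function('h')(C, G) = Mul(Rational(1, 2), Pow(G, -1), Add(-2, C)) (Function('h')(C, G) = Mul(Add(-2, C), Pow(Mul(2, G), -1)) = Mul(Add(-2, C), Mul(Rational(1, 2), Pow(G, -1))) = Mul(Rational(1, 2), Pow(G, -1), Add(-2, C)))
Function('r')(c) = Add(-2, Mul(Rational(1, 2), Pow(c, -1), Add(-2, c)))
Mul(Add(Function('r')(-67), -393), Pow(Add(Function('D')(-42), I), -1)) = Mul(Add(Add(Rational(-3, 2), Mul(-1, Pow(-67, -1))), -393), Pow(Add(-42, -59), -1)) = Mul(Add(Add(Rational(-3, 2), Mul(-1, Rational(-1, 67))), -393), Pow(-101, -1)) = Mul(Add(Add(Rational(-3, 2), Rational(1, 67)), -393), Rational(-1, 101)) = Mul(Add(Rational(-199, 134), -393), Rational(-1, 101)) = Mul(Rational(-52861, 134), Rational(-1, 101)) = Rational(52861, 13534)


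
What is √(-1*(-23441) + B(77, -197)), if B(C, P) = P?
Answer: 2*√5811 ≈ 152.46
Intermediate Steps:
√(-1*(-23441) + B(77, -197)) = √(-1*(-23441) - 197) = √(23441 - 197) = √23244 = 2*√5811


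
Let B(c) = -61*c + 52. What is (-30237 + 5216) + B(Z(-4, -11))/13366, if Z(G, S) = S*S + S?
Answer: -167218672/6683 ≈ -25022.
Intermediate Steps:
Z(G, S) = S + S**2 (Z(G, S) = S**2 + S = S + S**2)
B(c) = 52 - 61*c
(-30237 + 5216) + B(Z(-4, -11))/13366 = (-30237 + 5216) + (52 - (-671)*(1 - 11))/13366 = -25021 + (52 - (-671)*(-10))*(1/13366) = -25021 + (52 - 61*110)*(1/13366) = -25021 + (52 - 6710)*(1/13366) = -25021 - 6658*1/13366 = -25021 - 3329/6683 = -167218672/6683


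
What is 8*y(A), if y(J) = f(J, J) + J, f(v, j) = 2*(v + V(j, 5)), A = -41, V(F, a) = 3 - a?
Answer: -1016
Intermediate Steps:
f(v, j) = -4 + 2*v (f(v, j) = 2*(v + (3 - 1*5)) = 2*(v + (3 - 5)) = 2*(v - 2) = 2*(-2 + v) = -4 + 2*v)
y(J) = -4 + 3*J (y(J) = (-4 + 2*J) + J = -4 + 3*J)
8*y(A) = 8*(-4 + 3*(-41)) = 8*(-4 - 123) = 8*(-127) = -1016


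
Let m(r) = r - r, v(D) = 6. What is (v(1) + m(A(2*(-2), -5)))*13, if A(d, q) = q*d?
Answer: 78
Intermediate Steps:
A(d, q) = d*q
m(r) = 0
(v(1) + m(A(2*(-2), -5)))*13 = (6 + 0)*13 = 6*13 = 78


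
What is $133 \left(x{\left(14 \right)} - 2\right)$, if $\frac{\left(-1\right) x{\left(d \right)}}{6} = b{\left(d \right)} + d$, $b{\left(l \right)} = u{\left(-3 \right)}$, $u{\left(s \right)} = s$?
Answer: $-9044$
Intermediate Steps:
$b{\left(l \right)} = -3$
$x{\left(d \right)} = 18 - 6 d$ ($x{\left(d \right)} = - 6 \left(-3 + d\right) = 18 - 6 d$)
$133 \left(x{\left(14 \right)} - 2\right) = 133 \left(\left(18 - 84\right) - 2\right) = 133 \left(-66 - 2\right) = 133 \left(-68\right) = -9044$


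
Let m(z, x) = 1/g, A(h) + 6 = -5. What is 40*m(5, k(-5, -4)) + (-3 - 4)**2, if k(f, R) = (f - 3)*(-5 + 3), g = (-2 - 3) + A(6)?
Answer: 93/2 ≈ 46.500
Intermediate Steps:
A(h) = -11 (A(h) = -6 - 5 = -11)
g = -16 (g = (-2 - 3) - 11 = -5 - 11 = -16)
k(f, R) = 6 - 2*f (k(f, R) = (-3 + f)*(-2) = 6 - 2*f)
m(z, x) = -1/16 (m(z, x) = 1/(-16) = -1/16)
40*m(5, k(-5, -4)) + (-3 - 4)**2 = 40*(-1/16) + (-3 - 4)**2 = -5/2 + (-7)**2 = -5/2 + 49 = 93/2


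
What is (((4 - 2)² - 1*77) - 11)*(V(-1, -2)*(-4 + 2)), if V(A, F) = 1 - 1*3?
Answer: -336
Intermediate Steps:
V(A, F) = -2 (V(A, F) = 1 - 3 = -2)
(((4 - 2)² - 1*77) - 11)*(V(-1, -2)*(-4 + 2)) = (((4 - 2)² - 1*77) - 11)*(-2*(-4 + 2)) = ((2² - 77) - 11)*(-2*(-2)) = ((4 - 77) - 11)*4 = (-73 - 11)*4 = -84*4 = -336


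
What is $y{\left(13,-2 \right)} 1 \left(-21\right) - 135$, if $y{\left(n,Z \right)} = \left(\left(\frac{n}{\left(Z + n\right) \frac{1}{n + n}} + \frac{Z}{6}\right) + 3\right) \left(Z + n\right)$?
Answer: $-7849$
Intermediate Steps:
$y{\left(n,Z \right)} = \left(Z + n\right) \left(3 + \frac{Z}{6} + \frac{2 n^{2}}{Z + n}\right)$ ($y{\left(n,Z \right)} = \left(\left(\frac{n}{\left(Z + n\right) \frac{1}{2 n}} + Z \frac{1}{6}\right) + 3\right) \left(Z + n\right) = \left(\left(\frac{n}{\left(Z + n\right) \frac{1}{2 n}} + \frac{Z}{6}\right) + 3\right) \left(Z + n\right) = \left(\left(\frac{n}{\frac{1}{2} \frac{1}{n} \left(Z + n\right)} + \frac{Z}{6}\right) + 3\right) \left(Z + n\right) = \left(\left(n \frac{2 n}{Z + n} + \frac{Z}{6}\right) + 3\right) \left(Z + n\right) = \left(\left(\frac{2 n^{2}}{Z + n} + \frac{Z}{6}\right) + 3\right) \left(Z + n\right) = \left(\left(\frac{Z}{6} + \frac{2 n^{2}}{Z + n}\right) + 3\right) \left(Z + n\right) = \left(3 + \frac{Z}{6} + \frac{2 n^{2}}{Z + n}\right) \left(Z + n\right) = \left(Z + n\right) \left(3 + \frac{Z}{6} + \frac{2 n^{2}}{Z + n}\right)$)
$y{\left(13,-2 \right)} 1 \left(-21\right) - 135 = \left(2 \cdot 13^{2} + 3 \left(-2\right) + 3 \cdot 13 + \frac{\left(-2\right)^{2}}{6} + \frac{1}{6} \left(-2\right) 13\right) 1 \left(-21\right) - 135 = \left(2 \cdot 169 - 6 + 39 + \frac{1}{6} \cdot 4 - \frac{13}{3}\right) \left(-21\right) - 135 = \left(338 - 6 + 39 + \frac{2}{3} - \frac{13}{3}\right) \left(-21\right) - 135 = \frac{1102}{3} \left(-21\right) - 135 = -7714 - 135 = -7849$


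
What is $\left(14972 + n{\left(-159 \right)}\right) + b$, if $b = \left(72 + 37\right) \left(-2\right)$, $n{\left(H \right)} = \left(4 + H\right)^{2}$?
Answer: $38779$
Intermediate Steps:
$b = -218$ ($b = 109 \left(-2\right) = -218$)
$\left(14972 + n{\left(-159 \right)}\right) + b = \left(14972 + \left(4 - 159\right)^{2}\right) - 218 = \left(14972 + \left(-155\right)^{2}\right) - 218 = \left(14972 + 24025\right) - 218 = 38997 - 218 = 38779$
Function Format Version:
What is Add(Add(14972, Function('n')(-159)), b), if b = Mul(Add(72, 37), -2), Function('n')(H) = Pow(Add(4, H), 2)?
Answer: 38779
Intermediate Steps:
b = -218 (b = Mul(109, -2) = -218)
Add(Add(14972, Function('n')(-159)), b) = Add(Add(14972, Pow(Add(4, -159), 2)), -218) = Add(Add(14972, Pow(-155, 2)), -218) = Add(Add(14972, 24025), -218) = Add(38997, -218) = 38779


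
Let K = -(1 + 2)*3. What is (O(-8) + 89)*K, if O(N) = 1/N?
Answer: -6399/8 ≈ -799.88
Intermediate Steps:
K = -9 (K = -3*3 = -1*9 = -9)
(O(-8) + 89)*K = (1/(-8) + 89)*(-9) = (-1/8 + 89)*(-9) = (711/8)*(-9) = -6399/8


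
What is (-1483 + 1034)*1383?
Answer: -620967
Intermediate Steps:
(-1483 + 1034)*1383 = -449*1383 = -620967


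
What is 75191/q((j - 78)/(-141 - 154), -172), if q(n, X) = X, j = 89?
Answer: -75191/172 ≈ -437.16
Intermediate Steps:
75191/q((j - 78)/(-141 - 154), -172) = 75191/(-172) = 75191*(-1/172) = -75191/172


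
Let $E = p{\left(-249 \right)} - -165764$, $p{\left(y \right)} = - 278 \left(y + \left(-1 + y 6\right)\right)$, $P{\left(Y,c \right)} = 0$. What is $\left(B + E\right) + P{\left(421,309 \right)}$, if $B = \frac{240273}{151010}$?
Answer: $\frac{98246742233}{151010} \approx 6.506 \cdot 10^{5}$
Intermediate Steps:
$B = \frac{240273}{151010}$ ($B = 240273 \cdot \frac{1}{151010} = \frac{240273}{151010} \approx 1.5911$)
$p{\left(y \right)} = 278 - 1946 y$ ($p{\left(y \right)} = - 278 \left(y + \left(-1 + 6 y\right)\right) = - 278 \left(-1 + 7 y\right) = 278 - 1946 y$)
$E = 650596$ ($E = \left(278 - -484554\right) - -165764 = \left(278 + 484554\right) + 165764 = 484832 + 165764 = 650596$)
$\left(B + E\right) + P{\left(421,309 \right)} = \left(\frac{240273}{151010} + 650596\right) + 0 = \frac{98246742233}{151010} + 0 = \frac{98246742233}{151010}$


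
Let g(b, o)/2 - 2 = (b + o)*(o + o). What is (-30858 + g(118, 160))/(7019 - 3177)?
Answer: 73533/1921 ≈ 38.279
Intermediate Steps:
g(b, o) = 4 + 4*o*(b + o) (g(b, o) = 4 + 2*((b + o)*(o + o)) = 4 + 2*((b + o)*(2*o)) = 4 + 2*(2*o*(b + o)) = 4 + 4*o*(b + o))
(-30858 + g(118, 160))/(7019 - 3177) = (-30858 + (4 + 4*160² + 4*118*160))/(7019 - 3177) = (-30858 + (4 + 4*25600 + 75520))/3842 = (-30858 + (4 + 102400 + 75520))*(1/3842) = (-30858 + 177924)*(1/3842) = 147066*(1/3842) = 73533/1921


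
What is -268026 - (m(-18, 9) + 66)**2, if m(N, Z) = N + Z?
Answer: -271275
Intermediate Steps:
-268026 - (m(-18, 9) + 66)**2 = -268026 - ((-18 + 9) + 66)**2 = -268026 - (-9 + 66)**2 = -268026 - 1*57**2 = -268026 - 1*3249 = -268026 - 3249 = -271275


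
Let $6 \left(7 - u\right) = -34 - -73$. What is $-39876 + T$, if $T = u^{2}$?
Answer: $- \frac{159503}{4} \approx -39876.0$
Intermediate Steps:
$u = \frac{1}{2}$ ($u = 7 - \frac{-34 - -73}{6} = 7 - \frac{-34 + 73}{6} = 7 - \frac{13}{2} = \frac{1}{2} \approx 0.5$)
$T = \frac{1}{4}$ ($T = \left(\frac{1}{2}\right)^{2} = \frac{1}{4} \approx 0.25$)
$-39876 + T = -39876 + \frac{1}{4} = - \frac{159503}{4}$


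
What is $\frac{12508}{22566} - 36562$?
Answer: $- \frac{412522792}{11283} \approx -36561.0$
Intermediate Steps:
$\frac{12508}{22566} - 36562 = 12508 \cdot \frac{1}{22566} - 36562 = \frac{6254}{11283} - 36562 = - \frac{412522792}{11283}$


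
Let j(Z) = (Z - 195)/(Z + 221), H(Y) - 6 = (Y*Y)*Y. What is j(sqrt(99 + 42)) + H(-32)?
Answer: -398888159/12175 + 104*sqrt(141)/12175 ≈ -32763.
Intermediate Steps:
H(Y) = 6 + Y**3 (H(Y) = 6 + (Y*Y)*Y = 6 + Y**2*Y = 6 + Y**3)
j(Z) = (-195 + Z)/(221 + Z)
j(sqrt(99 + 42)) + H(-32) = (-195 + sqrt(99 + 42))/(221 + sqrt(99 + 42)) + (6 + (-32)**3) = (-195 + sqrt(141))/(221 + sqrt(141)) + (6 - 32768) = (-195 + sqrt(141))/(221 + sqrt(141)) - 32762 = -32762 + (-195 + sqrt(141))/(221 + sqrt(141))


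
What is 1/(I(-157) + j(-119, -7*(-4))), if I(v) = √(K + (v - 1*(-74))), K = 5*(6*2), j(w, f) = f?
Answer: 28/807 - I*√23/807 ≈ 0.034696 - 0.0059428*I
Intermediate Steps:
K = 60 (K = 5*12 = 60)
I(v) = √(134 + v) (I(v) = √(60 + (v - 1*(-74))) = √(60 + (v + 74)) = √(60 + (74 + v)) = √(134 + v))
1/(I(-157) + j(-119, -7*(-4))) = 1/(√(134 - 157) - 7*(-4)) = 1/(√(-23) + 28) = 1/(I*√23 + 28) = 1/(28 + I*√23)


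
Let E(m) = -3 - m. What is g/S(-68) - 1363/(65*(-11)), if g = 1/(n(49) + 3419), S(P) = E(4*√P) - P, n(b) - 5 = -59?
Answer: 40277842/21128835 + 8*I*√17/17878245 ≈ 1.9063 + 1.845e-6*I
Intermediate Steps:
n(b) = -54 (n(b) = 5 - 59 = -54)
S(P) = -3 - P - 4*√P (S(P) = (-3 - 4*√P) - P = -3 - P - 4*√P)
g = 1/3365 (g = 1/(-54 + 3419) = 1/3365 ≈ 0.00029718)
g/S(-68) - 1363/(65*(-11)) = 1/(3365*(-3 - 1*(-68) - 8*I*√17)) - 1363/(65*(-11)) = 1/(3365*(-3 + 68 - 8*I*√17)) - 1363/(-715) = 1/(3365*(-3 + 68 - 8*I*√17)) - 1363*(-1/715) = 1/(3365*(65 - 8*I*√17)) + 1363/715 = 1363/715 + 1/(3365*(65 - 8*I*√17))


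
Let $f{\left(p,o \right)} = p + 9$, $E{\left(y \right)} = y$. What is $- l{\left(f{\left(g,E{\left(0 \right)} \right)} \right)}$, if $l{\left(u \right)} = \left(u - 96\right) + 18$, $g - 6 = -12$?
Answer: $75$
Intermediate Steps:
$g = -6$ ($g = 6 - 12 = -6$)
$f{\left(p,o \right)} = 9 + p$
$l{\left(u \right)} = -78 + u$ ($l{\left(u \right)} = \left(-96 + u\right) + 18 = -78 + u$)
$- l{\left(f{\left(g,E{\left(0 \right)} \right)} \right)} = - (-78 + \left(9 - 6\right)) = - (-78 + 3) = \left(-1\right) \left(-75\right) = 75$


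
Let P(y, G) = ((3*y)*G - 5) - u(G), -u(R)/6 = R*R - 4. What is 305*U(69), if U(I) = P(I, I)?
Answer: 13060100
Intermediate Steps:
u(R) = 24 - 6*R**2 (u(R) = -6*(R*R - 4) = -6*(R**2 - 4) = -6*(-4 + R**2) = 24 - 6*R**2)
P(y, G) = -29 + 6*G**2 + 3*G*y (P(y, G) = ((3*y)*G - 5) - (24 - 6*G**2) = (3*G*y - 5) + (-24 + 6*G**2) = (-5 + 3*G*y) + (-24 + 6*G**2) = -29 + 6*G**2 + 3*G*y)
U(I) = -29 + 9*I**2 (U(I) = -29 + 6*I**2 + 3*I*I = -29 + 6*I**2 + 3*I**2 = -29 + 9*I**2)
305*U(69) = 305*(-29 + 9*69**2) = 305*(-29 + 9*4761) = 305*(-29 + 42849) = 305*42820 = 13060100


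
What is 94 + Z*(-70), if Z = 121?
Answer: -8376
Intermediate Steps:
94 + Z*(-70) = 94 + 121*(-70) = 94 - 8470 = -8376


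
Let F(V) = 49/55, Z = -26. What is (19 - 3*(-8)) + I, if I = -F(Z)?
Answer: 2316/55 ≈ 42.109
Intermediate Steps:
F(V) = 49/55 (F(V) = 49*(1/55) = 49/55)
I = -49/55 (I = -1*49/55 = -49/55 ≈ -0.89091)
(19 - 3*(-8)) + I = (19 - 3*(-8)) - 49/55 = (19 + 24) - 49/55 = 43 - 49/55 = 2316/55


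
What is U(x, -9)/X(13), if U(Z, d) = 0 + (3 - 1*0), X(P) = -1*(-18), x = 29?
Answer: 1/6 ≈ 0.16667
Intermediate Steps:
X(P) = 18
U(Z, d) = 3 (U(Z, d) = 0 + (3 + 0) = 0 + 3 = 3)
U(x, -9)/X(13) = 3/18 = 3*(1/18) = 1/6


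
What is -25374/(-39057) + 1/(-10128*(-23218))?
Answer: 42317336533/65137077408 ≈ 0.64967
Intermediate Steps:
-25374/(-39057) + 1/(-10128*(-23218)) = -25374*(-1/39057) - 1/10128*(-1/23218) = 8458/13019 + 1/235151904 = 42317336533/65137077408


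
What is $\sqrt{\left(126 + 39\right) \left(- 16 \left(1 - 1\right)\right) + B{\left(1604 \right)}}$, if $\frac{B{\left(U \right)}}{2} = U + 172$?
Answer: $4 \sqrt{222} \approx 59.599$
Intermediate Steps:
$B{\left(U \right)} = 344 + 2 U$ ($B{\left(U \right)} = 2 \left(U + 172\right) = 2 \left(172 + U\right) = 344 + 2 U$)
$\sqrt{\left(126 + 39\right) \left(- 16 \left(1 - 1\right)\right) + B{\left(1604 \right)}} = \sqrt{\left(126 + 39\right) \left(- 16 \left(1 - 1\right)\right) + \left(344 + 2 \cdot 1604\right)} = \sqrt{165 \left(\left(-16\right) 0\right) + \left(344 + 3208\right)} = \sqrt{165 \cdot 0 + 3552} = \sqrt{0 + 3552} = \sqrt{3552} = 4 \sqrt{222}$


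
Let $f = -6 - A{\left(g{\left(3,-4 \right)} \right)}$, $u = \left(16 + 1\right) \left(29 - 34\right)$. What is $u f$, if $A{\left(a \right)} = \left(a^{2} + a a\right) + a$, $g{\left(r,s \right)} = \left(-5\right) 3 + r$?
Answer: $23970$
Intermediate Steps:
$u = -85$ ($u = 17 \left(-5\right) = -85$)
$g{\left(r,s \right)} = -15 + r$
$A{\left(a \right)} = a + 2 a^{2}$ ($A{\left(a \right)} = \left(a^{2} + a^{2}\right) + a = 2 a^{2} + a = a + 2 a^{2}$)
$f = -282$ ($f = -6 - \left(-15 + 3\right) \left(1 + 2 \left(-15 + 3\right)\right) = -6 - - 12 \left(1 + 2 \left(-12\right)\right) = -6 - - 12 \left(1 - 24\right) = -6 - \left(-12\right) \left(-23\right) = -6 - 276 = -282$)
$u f = \left(-85\right) \left(-282\right) = 23970$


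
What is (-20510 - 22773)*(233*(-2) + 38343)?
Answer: -1639430191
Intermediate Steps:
(-20510 - 22773)*(233*(-2) + 38343) = -43283*(-466 + 38343) = -43283*37877 = -1639430191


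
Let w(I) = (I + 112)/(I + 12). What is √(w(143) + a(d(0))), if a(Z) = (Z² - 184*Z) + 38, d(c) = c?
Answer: √38099/31 ≈ 6.2964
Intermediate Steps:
a(Z) = 38 + Z² - 184*Z
w(I) = (112 + I)/(12 + I)
√(w(143) + a(d(0))) = √((112 + 143)/(12 + 143) + (38 + 0² - 184*0)) = √(255/155 + (38 + 0 + 0)) = √((1/155)*255 + 38) = √(51/31 + 38) = √(1229/31) = √38099/31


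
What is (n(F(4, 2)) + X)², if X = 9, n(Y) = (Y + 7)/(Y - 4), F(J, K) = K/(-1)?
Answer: 2401/36 ≈ 66.694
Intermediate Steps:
F(J, K) = -K (F(J, K) = K*(-1) = -K)
n(Y) = (7 + Y)/(-4 + Y)
(n(F(4, 2)) + X)² = ((7 - 1*2)/(-4 - 1*2) + 9)² = ((7 - 2)/(-4 - 2) + 9)² = (5/(-6) + 9)² = (-⅙*5 + 9)² = (-⅚ + 9)² = (49/6)² = 2401/36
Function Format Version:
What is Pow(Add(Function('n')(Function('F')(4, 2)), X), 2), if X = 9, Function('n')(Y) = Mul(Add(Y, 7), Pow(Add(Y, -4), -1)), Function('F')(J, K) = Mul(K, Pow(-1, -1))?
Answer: Rational(2401, 36) ≈ 66.694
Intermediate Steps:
Function('F')(J, K) = Mul(-1, K) (Function('F')(J, K) = Mul(K, -1) = Mul(-1, K))
Function('n')(Y) = Mul(Pow(Add(-4, Y), -1), Add(7, Y)) (Function('n')(Y) = Mul(Add(7, Y), Pow(Add(-4, Y), -1)) = Mul(Pow(Add(-4, Y), -1), Add(7, Y)))
Pow(Add(Function('n')(Function('F')(4, 2)), X), 2) = Pow(Add(Mul(Pow(Add(-4, Mul(-1, 2)), -1), Add(7, Mul(-1, 2))), 9), 2) = Pow(Add(Mul(Pow(Add(-4, -2), -1), Add(7, -2)), 9), 2) = Pow(Add(Mul(Pow(-6, -1), 5), 9), 2) = Pow(Add(Mul(Rational(-1, 6), 5), 9), 2) = Pow(Add(Rational(-5, 6), 9), 2) = Pow(Rational(49, 6), 2) = Rational(2401, 36)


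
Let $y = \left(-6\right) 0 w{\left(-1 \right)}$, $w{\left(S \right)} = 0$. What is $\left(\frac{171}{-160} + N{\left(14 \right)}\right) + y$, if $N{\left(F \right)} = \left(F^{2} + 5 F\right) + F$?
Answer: $\frac{44629}{160} \approx 278.93$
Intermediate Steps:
$N{\left(F \right)} = F^{2} + 6 F$
$y = 0$ ($y = \left(-6\right) 0 \cdot 0 = 0 \cdot 0 = 0$)
$\left(\frac{171}{-160} + N{\left(14 \right)}\right) + y = \left(\frac{171}{-160} + 14 \left(6 + 14\right)\right) + 0 = \left(171 \left(- \frac{1}{160}\right) + 14 \cdot 20\right) + 0 = \left(- \frac{171}{160} + 280\right) + 0 = \frac{44629}{160} + 0 = \frac{44629}{160}$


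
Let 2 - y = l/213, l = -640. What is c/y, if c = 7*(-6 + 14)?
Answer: 5964/533 ≈ 11.189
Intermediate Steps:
y = 1066/213 (y = 2 - (-640)/213 = 2 - 1*(-640/213) = 2 + 640/213 = 1066/213 ≈ 5.0047)
c = 56 (c = 7*8 = 56)
c/y = 56/(1066/213) = 56*(213/1066) = 5964/533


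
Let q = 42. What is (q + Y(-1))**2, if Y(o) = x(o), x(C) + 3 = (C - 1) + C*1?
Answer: 1296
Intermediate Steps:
x(C) = -4 + 2*C (x(C) = -3 + ((C - 1) + C*1) = -3 + ((-1 + C) + C) = -3 + (-1 + 2*C) = -4 + 2*C)
Y(o) = -4 + 2*o
(q + Y(-1))**2 = (42 + (-4 + 2*(-1)))**2 = (42 + (-4 - 2))**2 = (42 - 6)**2 = 36**2 = 1296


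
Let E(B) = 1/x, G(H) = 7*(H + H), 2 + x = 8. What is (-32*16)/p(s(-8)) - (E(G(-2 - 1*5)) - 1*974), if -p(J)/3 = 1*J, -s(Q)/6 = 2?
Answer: 17273/18 ≈ 959.61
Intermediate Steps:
x = 6 (x = -2 + 8 = 6)
s(Q) = -12 (s(Q) = -6*2 = -12)
p(J) = -3*J
G(H) = 14*H (G(H) = 7*(2*H) = 14*H)
E(B) = ⅙ (E(B) = 1/6 = ⅙)
(-32*16)/p(s(-8)) - (E(G(-2 - 1*5)) - 1*974) = (-32*16)/((-3*(-12))) - (⅙ - 1*974) = -512/36 - (⅙ - 974) = -512*1/36 - 1*(-5843/6) = -128/9 + 5843/6 = 17273/18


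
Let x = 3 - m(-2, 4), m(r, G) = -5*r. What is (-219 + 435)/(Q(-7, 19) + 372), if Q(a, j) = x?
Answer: 216/365 ≈ 0.59178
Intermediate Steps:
x = -7 (x = 3 - (-5)*(-2) = 3 - 1*10 = 3 - 10 = -7)
Q(a, j) = -7
(-219 + 435)/(Q(-7, 19) + 372) = (-219 + 435)/(-7 + 372) = 216/365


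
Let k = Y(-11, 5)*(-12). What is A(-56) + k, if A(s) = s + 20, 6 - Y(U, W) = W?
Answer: -48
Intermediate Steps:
Y(U, W) = 6 - W
A(s) = 20 + s
k = -12 (k = (6 - 1*5)*(-12) = (6 - 5)*(-12) = 1*(-12) = -12)
A(-56) + k = (20 - 56) - 12 = -36 - 12 = -48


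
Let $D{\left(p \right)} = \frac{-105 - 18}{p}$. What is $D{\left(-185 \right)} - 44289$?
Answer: $- \frac{8193342}{185} \approx -44288.0$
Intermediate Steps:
$D{\left(p \right)} = - \frac{123}{p}$
$D{\left(-185 \right)} - 44289 = - \frac{123}{-185} - 44289 = \left(-123\right) \left(- \frac{1}{185}\right) - 44289 = \frac{123}{185} - 44289 = - \frac{8193342}{185}$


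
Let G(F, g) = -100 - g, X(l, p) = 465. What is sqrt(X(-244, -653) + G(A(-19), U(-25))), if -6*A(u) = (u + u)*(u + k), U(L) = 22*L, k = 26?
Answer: sqrt(915) ≈ 30.249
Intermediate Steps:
A(u) = -u*(26 + u)/3 (A(u) = -(u + u)*(u + 26)/6 = -2*u*(26 + u)/6 = -u*(26 + u)/3)
sqrt(X(-244, -653) + G(A(-19), U(-25))) = sqrt(465 + (-100 - 22*(-25))) = sqrt(465 + (-100 - 1*(-550))) = sqrt(465 + (-100 + 550)) = sqrt(465 + 450) = sqrt(915)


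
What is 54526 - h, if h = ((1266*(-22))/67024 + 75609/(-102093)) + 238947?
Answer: -105160517031235/570223436 ≈ -1.8442e+5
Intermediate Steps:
h = 136252520102571/570223436 (h = (-27852*1/67024 + 75609*(-1/102093)) + 238947 = (-6963/16756 - 25203/34031) + 238947 = -659259321/570223436 + 238947 = 136252520102571/570223436 ≈ 2.3895e+5)
54526 - h = 54526 - 1*136252520102571/570223436 = 54526 - 136252520102571/570223436 = -105160517031235/570223436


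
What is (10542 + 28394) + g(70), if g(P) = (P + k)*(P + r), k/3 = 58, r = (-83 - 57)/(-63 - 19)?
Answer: 2313736/41 ≈ 56433.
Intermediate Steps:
r = 70/41 (r = -140/(-82) = -140*(-1/82) = 70/41 ≈ 1.7073)
k = 174 (k = 3*58 = 174)
g(P) = (174 + P)*(70/41 + P) (g(P) = (P + 174)*(P + 70/41) = (174 + P)*(70/41 + P))
(10542 + 28394) + g(70) = (10542 + 28394) + (12180/41 + 70**2 + (7204/41)*70) = 38936 + (12180/41 + 4900 + 504280/41) = 38936 + 717360/41 = 2313736/41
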